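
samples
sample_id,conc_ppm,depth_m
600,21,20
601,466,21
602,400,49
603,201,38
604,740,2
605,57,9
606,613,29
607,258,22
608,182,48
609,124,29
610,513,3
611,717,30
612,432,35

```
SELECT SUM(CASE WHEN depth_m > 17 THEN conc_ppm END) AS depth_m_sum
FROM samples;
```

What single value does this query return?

3414

sample_id=600: ✓ → 21
sample_id=601: ✓ → 466
sample_id=602: ✓ → 400
sample_id=603: ✓ → 201
sample_id=604: ✗
sample_id=605: ✗
sample_id=606: ✓ → 613
sample_id=607: ✓ → 258
sample_id=608: ✓ → 182
sample_id=609: ✓ → 124
sample_id=610: ✗
sample_id=611: ✓ → 717
sample_id=612: ✓ → 432
depth_m_sum = 21 + 466 + 400 + 201 + 613 + 258 + 182 + 124 + 717 + 432 = 3414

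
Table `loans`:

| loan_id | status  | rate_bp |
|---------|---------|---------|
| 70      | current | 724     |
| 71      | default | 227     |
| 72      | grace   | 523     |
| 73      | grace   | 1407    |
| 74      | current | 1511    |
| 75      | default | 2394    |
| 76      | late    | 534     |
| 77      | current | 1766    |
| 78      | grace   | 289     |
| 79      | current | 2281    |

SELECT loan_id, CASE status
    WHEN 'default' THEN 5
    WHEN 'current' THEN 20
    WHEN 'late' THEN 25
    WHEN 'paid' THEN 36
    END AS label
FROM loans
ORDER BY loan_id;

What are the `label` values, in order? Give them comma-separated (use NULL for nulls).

20, 5, NULL, NULL, 20, 5, 25, 20, NULL, 20

loan_id=70: status='current' → 20
loan_id=71: status='default' → 5
loan_id=72: (no match → NULL) → NULL
loan_id=73: (no match → NULL) → NULL
loan_id=74: status='current' → 20
loan_id=75: status='default' → 5
loan_id=76: status='late' → 25
loan_id=77: status='current' → 20
loan_id=78: (no match → NULL) → NULL
loan_id=79: status='current' → 20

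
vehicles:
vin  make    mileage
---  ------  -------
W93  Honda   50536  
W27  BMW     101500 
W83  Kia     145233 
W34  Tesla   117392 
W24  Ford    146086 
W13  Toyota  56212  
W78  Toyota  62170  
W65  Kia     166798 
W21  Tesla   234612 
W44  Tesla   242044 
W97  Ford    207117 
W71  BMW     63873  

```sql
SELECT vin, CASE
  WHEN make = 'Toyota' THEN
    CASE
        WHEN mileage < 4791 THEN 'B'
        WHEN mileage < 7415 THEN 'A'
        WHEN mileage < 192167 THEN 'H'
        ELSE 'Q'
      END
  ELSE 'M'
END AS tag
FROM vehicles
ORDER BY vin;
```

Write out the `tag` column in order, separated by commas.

vin=W13: make='Toyota' → inner[mileage < 192167] → H
vin=W21: make='Tesla' → outer ELSE → M
vin=W24: make='Ford' → outer ELSE → M
vin=W27: make='BMW' → outer ELSE → M
vin=W34: make='Tesla' → outer ELSE → M
vin=W44: make='Tesla' → outer ELSE → M
vin=W65: make='Kia' → outer ELSE → M
vin=W71: make='BMW' → outer ELSE → M
vin=W78: make='Toyota' → inner[mileage < 192167] → H
vin=W83: make='Kia' → outer ELSE → M
vin=W93: make='Honda' → outer ELSE → M
vin=W97: make='Ford' → outer ELSE → M

H, M, M, M, M, M, M, M, H, M, M, M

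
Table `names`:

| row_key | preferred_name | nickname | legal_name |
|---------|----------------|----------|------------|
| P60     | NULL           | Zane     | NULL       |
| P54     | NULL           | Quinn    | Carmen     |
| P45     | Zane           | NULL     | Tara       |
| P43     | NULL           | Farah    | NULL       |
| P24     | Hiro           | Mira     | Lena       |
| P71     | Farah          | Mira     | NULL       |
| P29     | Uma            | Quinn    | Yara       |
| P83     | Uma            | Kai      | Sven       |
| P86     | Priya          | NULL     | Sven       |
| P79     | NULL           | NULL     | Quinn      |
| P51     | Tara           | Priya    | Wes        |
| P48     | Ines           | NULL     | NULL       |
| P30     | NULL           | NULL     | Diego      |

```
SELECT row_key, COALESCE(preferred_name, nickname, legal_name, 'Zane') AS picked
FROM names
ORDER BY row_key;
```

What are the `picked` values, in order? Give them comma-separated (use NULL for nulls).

Hiro, Uma, Diego, Farah, Zane, Ines, Tara, Quinn, Zane, Farah, Quinn, Uma, Priya

row_key=P24: preferred_name=Hiro → Hiro
row_key=P29: preferred_name=Uma → Uma
row_key=P30: preferred_name=NULL, nickname=NULL, legal_name=Diego → Diego
row_key=P43: preferred_name=NULL, nickname=Farah → Farah
row_key=P45: preferred_name=Zane → Zane
row_key=P48: preferred_name=Ines → Ines
row_key=P51: preferred_name=Tara → Tara
row_key=P54: preferred_name=NULL, nickname=Quinn → Quinn
row_key=P60: preferred_name=NULL, nickname=Zane → Zane
row_key=P71: preferred_name=Farah → Farah
row_key=P79: preferred_name=NULL, nickname=NULL, legal_name=Quinn → Quinn
row_key=P83: preferred_name=Uma → Uma
row_key=P86: preferred_name=Priya → Priya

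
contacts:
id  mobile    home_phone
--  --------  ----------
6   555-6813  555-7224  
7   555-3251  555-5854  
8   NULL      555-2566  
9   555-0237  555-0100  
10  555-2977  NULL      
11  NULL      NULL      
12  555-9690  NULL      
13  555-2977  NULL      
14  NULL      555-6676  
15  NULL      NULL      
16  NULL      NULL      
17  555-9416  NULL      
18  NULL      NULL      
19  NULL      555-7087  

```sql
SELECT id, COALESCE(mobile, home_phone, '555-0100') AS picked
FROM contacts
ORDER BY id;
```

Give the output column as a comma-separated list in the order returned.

id=6: mobile=555-6813 → 555-6813
id=7: mobile=555-3251 → 555-3251
id=8: mobile=NULL, home_phone=555-2566 → 555-2566
id=9: mobile=555-0237 → 555-0237
id=10: mobile=555-2977 → 555-2977
id=11: mobile=NULL, home_phone=NULL, → literal 555-0100 → 555-0100
id=12: mobile=555-9690 → 555-9690
id=13: mobile=555-2977 → 555-2977
id=14: mobile=NULL, home_phone=555-6676 → 555-6676
id=15: mobile=NULL, home_phone=NULL, → literal 555-0100 → 555-0100
id=16: mobile=NULL, home_phone=NULL, → literal 555-0100 → 555-0100
id=17: mobile=555-9416 → 555-9416
id=18: mobile=NULL, home_phone=NULL, → literal 555-0100 → 555-0100
id=19: mobile=NULL, home_phone=555-7087 → 555-7087

555-6813, 555-3251, 555-2566, 555-0237, 555-2977, 555-0100, 555-9690, 555-2977, 555-6676, 555-0100, 555-0100, 555-9416, 555-0100, 555-7087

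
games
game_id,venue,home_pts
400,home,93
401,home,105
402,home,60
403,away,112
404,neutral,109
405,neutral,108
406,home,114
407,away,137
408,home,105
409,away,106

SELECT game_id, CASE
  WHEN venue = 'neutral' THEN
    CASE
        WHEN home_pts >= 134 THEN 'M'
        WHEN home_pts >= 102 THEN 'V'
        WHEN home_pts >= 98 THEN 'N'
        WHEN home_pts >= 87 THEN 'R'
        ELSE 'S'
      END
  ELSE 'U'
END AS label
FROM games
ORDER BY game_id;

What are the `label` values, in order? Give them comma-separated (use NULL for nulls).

U, U, U, U, V, V, U, U, U, U

game_id=400: venue='home' → outer ELSE → U
game_id=401: venue='home' → outer ELSE → U
game_id=402: venue='home' → outer ELSE → U
game_id=403: venue='away' → outer ELSE → U
game_id=404: venue='neutral' → inner[home_pts >= 102] → V
game_id=405: venue='neutral' → inner[home_pts >= 102] → V
game_id=406: venue='home' → outer ELSE → U
game_id=407: venue='away' → outer ELSE → U
game_id=408: venue='home' → outer ELSE → U
game_id=409: venue='away' → outer ELSE → U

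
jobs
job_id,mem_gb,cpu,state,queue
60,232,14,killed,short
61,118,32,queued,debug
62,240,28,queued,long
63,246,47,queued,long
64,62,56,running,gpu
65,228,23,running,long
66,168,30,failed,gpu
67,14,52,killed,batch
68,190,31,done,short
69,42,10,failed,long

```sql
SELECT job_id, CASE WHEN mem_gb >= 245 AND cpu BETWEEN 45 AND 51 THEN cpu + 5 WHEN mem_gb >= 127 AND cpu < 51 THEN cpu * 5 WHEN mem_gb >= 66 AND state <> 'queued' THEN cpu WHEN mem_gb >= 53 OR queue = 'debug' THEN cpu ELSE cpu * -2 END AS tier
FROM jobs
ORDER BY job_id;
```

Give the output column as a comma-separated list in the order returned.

job_id=60: mem_gb >= 127 AND cpu < 51 → 70
job_id=61: mem_gb >= 53 OR queue = 'debug' → 32
job_id=62: mem_gb >= 127 AND cpu < 51 → 140
job_id=63: mem_gb >= 245 AND cpu BETWEEN 45 AND 51 → 52
job_id=64: mem_gb >= 53 OR queue = 'debug' → 56
job_id=65: mem_gb >= 127 AND cpu < 51 → 115
job_id=66: mem_gb >= 127 AND cpu < 51 → 150
job_id=67: ELSE → -104
job_id=68: mem_gb >= 127 AND cpu < 51 → 155
job_id=69: ELSE → -20

70, 32, 140, 52, 56, 115, 150, -104, 155, -20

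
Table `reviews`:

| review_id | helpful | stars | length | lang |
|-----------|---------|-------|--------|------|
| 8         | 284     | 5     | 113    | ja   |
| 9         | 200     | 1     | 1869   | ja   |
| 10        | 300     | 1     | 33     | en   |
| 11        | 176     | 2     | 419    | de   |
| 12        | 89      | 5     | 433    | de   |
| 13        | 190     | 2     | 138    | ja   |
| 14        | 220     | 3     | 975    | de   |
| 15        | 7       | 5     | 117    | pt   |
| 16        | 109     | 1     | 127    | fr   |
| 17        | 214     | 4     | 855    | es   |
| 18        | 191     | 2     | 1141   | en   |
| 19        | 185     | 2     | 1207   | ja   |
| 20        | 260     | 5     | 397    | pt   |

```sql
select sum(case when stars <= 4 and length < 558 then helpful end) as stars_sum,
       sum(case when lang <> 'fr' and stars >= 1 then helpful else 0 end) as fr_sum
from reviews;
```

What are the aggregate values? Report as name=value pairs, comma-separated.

[stars_sum: stars <= 4 and length < 558]
review_id=8: ✗
review_id=9: ✗
review_id=10: ✓ → 300
review_id=11: ✓ → 176
review_id=12: ✗
review_id=13: ✓ → 190
review_id=14: ✗
review_id=15: ✗
review_id=16: ✓ → 109
review_id=17: ✗
review_id=18: ✗
review_id=19: ✗
review_id=20: ✗
stars_sum = 300 + 176 + 190 + 109 = 775
—
[fr_sum: lang <> 'fr' and stars >= 1]
review_id=8: ✓ → 284
review_id=9: ✓ → 200
review_id=10: ✓ → 300
review_id=11: ✓ → 176
review_id=12: ✓ → 89
review_id=13: ✓ → 190
review_id=14: ✓ → 220
review_id=15: ✓ → 7
review_id=16: ✗
review_id=17: ✓ → 214
review_id=18: ✓ → 191
review_id=19: ✓ → 185
review_id=20: ✓ → 260
fr_sum = 284 + 200 + 300 + 176 + 89 + 190 + 220 + 7 + 214 + 191 + 185 + 260 = 2316

stars_sum=775, fr_sum=2316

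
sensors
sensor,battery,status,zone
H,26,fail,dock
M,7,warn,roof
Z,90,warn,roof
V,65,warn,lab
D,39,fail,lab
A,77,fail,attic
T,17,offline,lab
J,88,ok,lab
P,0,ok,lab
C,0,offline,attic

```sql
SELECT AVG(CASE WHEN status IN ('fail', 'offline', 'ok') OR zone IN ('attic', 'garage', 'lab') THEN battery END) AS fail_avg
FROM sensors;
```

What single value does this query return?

sensor=H: ✓ → 26
sensor=M: ✗
sensor=Z: ✗
sensor=V: ✓ → 65
sensor=D: ✓ → 39
sensor=A: ✓ → 77
sensor=T: ✓ → 17
sensor=J: ✓ → 88
sensor=P: ✓ → 0
sensor=C: ✓ → 0
fail_avg = (26 + 65 + 39 + 77 + 17 + 88 + 0 + 0) / 8 = 39

39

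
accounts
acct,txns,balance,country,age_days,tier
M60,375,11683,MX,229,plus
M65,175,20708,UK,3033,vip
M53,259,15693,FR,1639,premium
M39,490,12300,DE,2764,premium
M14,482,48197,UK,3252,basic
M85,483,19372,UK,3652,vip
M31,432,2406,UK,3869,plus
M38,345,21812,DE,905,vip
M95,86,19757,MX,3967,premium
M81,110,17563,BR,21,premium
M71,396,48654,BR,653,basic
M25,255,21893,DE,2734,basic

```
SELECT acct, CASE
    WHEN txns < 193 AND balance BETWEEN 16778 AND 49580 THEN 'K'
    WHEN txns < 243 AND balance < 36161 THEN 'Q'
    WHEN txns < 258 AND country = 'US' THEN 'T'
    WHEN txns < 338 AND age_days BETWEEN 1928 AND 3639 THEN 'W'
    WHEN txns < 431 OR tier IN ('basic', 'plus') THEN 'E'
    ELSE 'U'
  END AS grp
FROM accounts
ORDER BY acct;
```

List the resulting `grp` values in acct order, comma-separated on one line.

acct=M14: txns < 431 OR tier IN ('basic', 'plus') → E
acct=M25: txns < 338 AND age_days BETWEEN 1928 AND 3639 → W
acct=M31: txns < 431 OR tier IN ('basic', 'plus') → E
acct=M38: txns < 431 OR tier IN ('basic', 'plus') → E
acct=M39: ELSE → U
acct=M53: txns < 431 OR tier IN ('basic', 'plus') → E
acct=M60: txns < 431 OR tier IN ('basic', 'plus') → E
acct=M65: txns < 193 AND balance BETWEEN 16778 AND 49580 → K
acct=M71: txns < 431 OR tier IN ('basic', 'plus') → E
acct=M81: txns < 193 AND balance BETWEEN 16778 AND 49580 → K
acct=M85: ELSE → U
acct=M95: txns < 193 AND balance BETWEEN 16778 AND 49580 → K

E, W, E, E, U, E, E, K, E, K, U, K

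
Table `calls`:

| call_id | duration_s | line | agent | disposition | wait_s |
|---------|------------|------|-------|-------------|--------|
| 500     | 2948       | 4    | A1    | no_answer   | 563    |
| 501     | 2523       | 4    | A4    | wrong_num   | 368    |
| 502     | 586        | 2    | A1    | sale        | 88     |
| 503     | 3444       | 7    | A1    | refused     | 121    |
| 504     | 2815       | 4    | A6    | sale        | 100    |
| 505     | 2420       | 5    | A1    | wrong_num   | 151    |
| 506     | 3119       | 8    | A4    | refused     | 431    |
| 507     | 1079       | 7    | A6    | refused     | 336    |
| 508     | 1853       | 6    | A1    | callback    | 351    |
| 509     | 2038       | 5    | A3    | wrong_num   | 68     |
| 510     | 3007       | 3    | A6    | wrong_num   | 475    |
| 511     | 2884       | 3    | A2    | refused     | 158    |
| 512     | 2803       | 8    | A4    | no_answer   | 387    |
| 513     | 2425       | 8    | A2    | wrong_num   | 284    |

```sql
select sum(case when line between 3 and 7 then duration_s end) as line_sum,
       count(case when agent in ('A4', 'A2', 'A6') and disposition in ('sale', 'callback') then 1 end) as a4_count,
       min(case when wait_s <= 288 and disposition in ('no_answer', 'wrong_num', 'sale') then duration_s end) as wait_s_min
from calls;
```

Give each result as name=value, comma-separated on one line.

line_sum=25011, a4_count=1, wait_s_min=586

[line_sum: line between 3 and 7]
call_id=500: ✓ → 2948
call_id=501: ✓ → 2523
call_id=502: ✗
call_id=503: ✓ → 3444
call_id=504: ✓ → 2815
call_id=505: ✓ → 2420
call_id=506: ✗
call_id=507: ✓ → 1079
call_id=508: ✓ → 1853
call_id=509: ✓ → 2038
call_id=510: ✓ → 3007
call_id=511: ✓ → 2884
call_id=512: ✗
call_id=513: ✗
line_sum = 2948 + 2523 + 3444 + 2815 + 2420 + 1079 + 1853 + 2038 + 3007 + 2884 = 25011
—
[a4_count: agent in ('A4', 'A2', 'A6') and disposition in ('sale', 'callback')]
call_id=500: ✗
call_id=501: ✗
call_id=502: ✗
call_id=503: ✗
call_id=504: ✓ → 1
call_id=505: ✗
call_id=506: ✗
call_id=507: ✗
call_id=508: ✗
call_id=509: ✗
call_id=510: ✗
call_id=511: ✗
call_id=512: ✗
call_id=513: ✗
a4_count = COUNT(1) = 1
—
[wait_s_min: wait_s <= 288 and disposition in ('no_answer', 'wrong_num', 'sale')]
call_id=500: ✗
call_id=501: ✗
call_id=502: ✓ → 586
call_id=503: ✗
call_id=504: ✓ → 2815
call_id=505: ✓ → 2420
call_id=506: ✗
call_id=507: ✗
call_id=508: ✗
call_id=509: ✓ → 2038
call_id=510: ✗
call_id=511: ✗
call_id=512: ✗
call_id=513: ✓ → 2425
wait_s_min = MIN(586, 2815, 2420, 2038, 2425) = 586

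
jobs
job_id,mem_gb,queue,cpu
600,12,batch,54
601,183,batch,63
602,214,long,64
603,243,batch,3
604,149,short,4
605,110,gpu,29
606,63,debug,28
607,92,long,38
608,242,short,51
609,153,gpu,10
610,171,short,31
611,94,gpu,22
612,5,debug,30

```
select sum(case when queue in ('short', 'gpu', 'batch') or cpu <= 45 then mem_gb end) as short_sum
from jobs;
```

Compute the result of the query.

1517

job_id=600: ✓ → 12
job_id=601: ✓ → 183
job_id=602: ✗
job_id=603: ✓ → 243
job_id=604: ✓ → 149
job_id=605: ✓ → 110
job_id=606: ✓ → 63
job_id=607: ✓ → 92
job_id=608: ✓ → 242
job_id=609: ✓ → 153
job_id=610: ✓ → 171
job_id=611: ✓ → 94
job_id=612: ✓ → 5
short_sum = 12 + 183 + 243 + 149 + 110 + 63 + 92 + 242 + 153 + 171 + 94 + 5 = 1517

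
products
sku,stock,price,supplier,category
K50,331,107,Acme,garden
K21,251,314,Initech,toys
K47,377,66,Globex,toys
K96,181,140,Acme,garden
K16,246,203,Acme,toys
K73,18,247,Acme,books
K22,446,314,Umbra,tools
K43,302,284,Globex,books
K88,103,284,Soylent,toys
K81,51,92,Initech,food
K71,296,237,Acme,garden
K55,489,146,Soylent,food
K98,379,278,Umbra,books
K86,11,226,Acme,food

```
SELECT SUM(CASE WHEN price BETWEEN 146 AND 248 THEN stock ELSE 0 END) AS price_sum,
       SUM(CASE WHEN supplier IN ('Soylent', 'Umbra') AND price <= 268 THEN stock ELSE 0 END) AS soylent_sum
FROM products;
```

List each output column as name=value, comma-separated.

price_sum=1060, soylent_sum=489

[price_sum: price BETWEEN 146 AND 248]
sku=K50: ✗
sku=K21: ✗
sku=K47: ✗
sku=K96: ✗
sku=K16: ✓ → 246
sku=K73: ✓ → 18
sku=K22: ✗
sku=K43: ✗
sku=K88: ✗
sku=K81: ✗
sku=K71: ✓ → 296
sku=K55: ✓ → 489
sku=K98: ✗
sku=K86: ✓ → 11
price_sum = 246 + 18 + 296 + 489 + 11 = 1060
—
[soylent_sum: supplier IN ('Soylent', 'Umbra') AND price <= 268]
sku=K50: ✗
sku=K21: ✗
sku=K47: ✗
sku=K96: ✗
sku=K16: ✗
sku=K73: ✗
sku=K22: ✗
sku=K43: ✗
sku=K88: ✗
sku=K81: ✗
sku=K71: ✗
sku=K55: ✓ → 489
sku=K98: ✗
sku=K86: ✗
soylent_sum = 489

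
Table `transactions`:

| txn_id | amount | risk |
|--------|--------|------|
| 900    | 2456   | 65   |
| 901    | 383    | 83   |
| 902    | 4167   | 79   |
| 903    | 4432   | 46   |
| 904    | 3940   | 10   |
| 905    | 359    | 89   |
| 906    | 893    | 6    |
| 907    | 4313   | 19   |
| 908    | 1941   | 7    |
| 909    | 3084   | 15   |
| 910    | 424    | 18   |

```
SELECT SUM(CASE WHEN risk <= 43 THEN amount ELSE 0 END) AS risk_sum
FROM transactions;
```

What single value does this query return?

14595

txn_id=900: ✗
txn_id=901: ✗
txn_id=902: ✗
txn_id=903: ✗
txn_id=904: ✓ → 3940
txn_id=905: ✗
txn_id=906: ✓ → 893
txn_id=907: ✓ → 4313
txn_id=908: ✓ → 1941
txn_id=909: ✓ → 3084
txn_id=910: ✓ → 424
risk_sum = 3940 + 893 + 4313 + 1941 + 3084 + 424 = 14595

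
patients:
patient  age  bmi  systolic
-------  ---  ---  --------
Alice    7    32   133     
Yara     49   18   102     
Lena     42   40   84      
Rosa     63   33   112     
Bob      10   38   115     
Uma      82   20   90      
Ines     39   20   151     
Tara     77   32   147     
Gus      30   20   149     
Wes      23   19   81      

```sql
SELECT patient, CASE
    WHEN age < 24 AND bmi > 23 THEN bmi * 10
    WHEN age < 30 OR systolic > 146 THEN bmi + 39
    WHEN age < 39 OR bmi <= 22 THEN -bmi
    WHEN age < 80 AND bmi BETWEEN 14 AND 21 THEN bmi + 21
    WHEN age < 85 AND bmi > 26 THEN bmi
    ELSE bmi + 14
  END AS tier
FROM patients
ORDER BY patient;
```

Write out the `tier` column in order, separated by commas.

320, 380, 59, 59, 40, 33, 71, -20, 58, -18

patient=Alice: age < 24 AND bmi > 23 → 320
patient=Bob: age < 24 AND bmi > 23 → 380
patient=Gus: age < 30 OR systolic > 146 → 59
patient=Ines: age < 30 OR systolic > 146 → 59
patient=Lena: age < 85 AND bmi > 26 → 40
patient=Rosa: age < 85 AND bmi > 26 → 33
patient=Tara: age < 30 OR systolic > 146 → 71
patient=Uma: age < 39 OR bmi <= 22 → -20
patient=Wes: age < 30 OR systolic > 146 → 58
patient=Yara: age < 39 OR bmi <= 22 → -18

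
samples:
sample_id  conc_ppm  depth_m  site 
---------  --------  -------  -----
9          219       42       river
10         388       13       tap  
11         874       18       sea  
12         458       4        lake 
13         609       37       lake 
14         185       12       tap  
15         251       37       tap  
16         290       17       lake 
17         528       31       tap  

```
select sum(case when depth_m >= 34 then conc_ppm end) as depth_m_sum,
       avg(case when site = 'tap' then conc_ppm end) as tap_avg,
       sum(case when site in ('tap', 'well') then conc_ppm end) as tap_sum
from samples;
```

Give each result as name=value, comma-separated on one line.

depth_m_sum=1079, tap_avg=338, tap_sum=1352

[depth_m_sum: depth_m >= 34]
sample_id=9: ✓ → 219
sample_id=10: ✗
sample_id=11: ✗
sample_id=12: ✗
sample_id=13: ✓ → 609
sample_id=14: ✗
sample_id=15: ✓ → 251
sample_id=16: ✗
sample_id=17: ✗
depth_m_sum = 219 + 609 + 251 = 1079
—
[tap_avg: site = 'tap']
sample_id=9: ✗
sample_id=10: ✓ → 388
sample_id=11: ✗
sample_id=12: ✗
sample_id=13: ✗
sample_id=14: ✓ → 185
sample_id=15: ✓ → 251
sample_id=16: ✗
sample_id=17: ✓ → 528
tap_avg = (388 + 185 + 251 + 528) / 4 = 338
—
[tap_sum: site in ('tap', 'well')]
sample_id=9: ✗
sample_id=10: ✓ → 388
sample_id=11: ✗
sample_id=12: ✗
sample_id=13: ✗
sample_id=14: ✓ → 185
sample_id=15: ✓ → 251
sample_id=16: ✗
sample_id=17: ✓ → 528
tap_sum = 388 + 185 + 251 + 528 = 1352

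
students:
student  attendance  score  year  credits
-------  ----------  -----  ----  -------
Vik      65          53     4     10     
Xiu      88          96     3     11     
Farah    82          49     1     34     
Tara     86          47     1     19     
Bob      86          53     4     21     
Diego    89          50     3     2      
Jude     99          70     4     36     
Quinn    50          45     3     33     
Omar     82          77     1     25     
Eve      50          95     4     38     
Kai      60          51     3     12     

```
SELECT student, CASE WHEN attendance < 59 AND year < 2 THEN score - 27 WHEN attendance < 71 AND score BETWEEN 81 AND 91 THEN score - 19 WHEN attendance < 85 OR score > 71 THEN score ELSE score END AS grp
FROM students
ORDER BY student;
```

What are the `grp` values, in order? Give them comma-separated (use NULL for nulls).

student=Bob: ELSE → 53
student=Diego: ELSE → 50
student=Eve: attendance < 85 OR score > 71 → 95
student=Farah: attendance < 85 OR score > 71 → 49
student=Jude: ELSE → 70
student=Kai: attendance < 85 OR score > 71 → 51
student=Omar: attendance < 85 OR score > 71 → 77
student=Quinn: attendance < 85 OR score > 71 → 45
student=Tara: ELSE → 47
student=Vik: attendance < 85 OR score > 71 → 53
student=Xiu: attendance < 85 OR score > 71 → 96

53, 50, 95, 49, 70, 51, 77, 45, 47, 53, 96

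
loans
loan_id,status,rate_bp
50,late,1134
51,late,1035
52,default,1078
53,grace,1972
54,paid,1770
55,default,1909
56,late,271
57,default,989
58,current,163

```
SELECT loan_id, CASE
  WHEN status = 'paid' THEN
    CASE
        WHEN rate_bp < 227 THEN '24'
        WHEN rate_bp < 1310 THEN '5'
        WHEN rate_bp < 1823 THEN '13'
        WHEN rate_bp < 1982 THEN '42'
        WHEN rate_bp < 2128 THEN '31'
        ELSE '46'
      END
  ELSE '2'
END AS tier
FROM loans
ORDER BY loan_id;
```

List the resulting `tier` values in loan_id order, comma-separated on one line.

loan_id=50: status='late' → outer ELSE → 2
loan_id=51: status='late' → outer ELSE → 2
loan_id=52: status='default' → outer ELSE → 2
loan_id=53: status='grace' → outer ELSE → 2
loan_id=54: status='paid' → inner[rate_bp < 1823] → 13
loan_id=55: status='default' → outer ELSE → 2
loan_id=56: status='late' → outer ELSE → 2
loan_id=57: status='default' → outer ELSE → 2
loan_id=58: status='current' → outer ELSE → 2

2, 2, 2, 2, 13, 2, 2, 2, 2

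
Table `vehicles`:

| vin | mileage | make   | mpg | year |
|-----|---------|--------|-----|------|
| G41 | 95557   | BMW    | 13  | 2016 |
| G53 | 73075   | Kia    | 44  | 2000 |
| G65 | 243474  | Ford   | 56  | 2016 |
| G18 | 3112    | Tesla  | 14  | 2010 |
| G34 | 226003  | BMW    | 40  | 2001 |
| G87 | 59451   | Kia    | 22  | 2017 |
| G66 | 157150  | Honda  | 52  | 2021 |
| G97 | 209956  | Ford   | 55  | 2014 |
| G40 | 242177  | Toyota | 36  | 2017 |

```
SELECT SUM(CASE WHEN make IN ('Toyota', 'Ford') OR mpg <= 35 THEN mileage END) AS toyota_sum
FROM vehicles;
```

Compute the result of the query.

853727

vin=G41: ✓ → 95557
vin=G53: ✗
vin=G65: ✓ → 243474
vin=G18: ✓ → 3112
vin=G34: ✗
vin=G87: ✓ → 59451
vin=G66: ✗
vin=G97: ✓ → 209956
vin=G40: ✓ → 242177
toyota_sum = 95557 + 243474 + 3112 + 59451 + 209956 + 242177 = 853727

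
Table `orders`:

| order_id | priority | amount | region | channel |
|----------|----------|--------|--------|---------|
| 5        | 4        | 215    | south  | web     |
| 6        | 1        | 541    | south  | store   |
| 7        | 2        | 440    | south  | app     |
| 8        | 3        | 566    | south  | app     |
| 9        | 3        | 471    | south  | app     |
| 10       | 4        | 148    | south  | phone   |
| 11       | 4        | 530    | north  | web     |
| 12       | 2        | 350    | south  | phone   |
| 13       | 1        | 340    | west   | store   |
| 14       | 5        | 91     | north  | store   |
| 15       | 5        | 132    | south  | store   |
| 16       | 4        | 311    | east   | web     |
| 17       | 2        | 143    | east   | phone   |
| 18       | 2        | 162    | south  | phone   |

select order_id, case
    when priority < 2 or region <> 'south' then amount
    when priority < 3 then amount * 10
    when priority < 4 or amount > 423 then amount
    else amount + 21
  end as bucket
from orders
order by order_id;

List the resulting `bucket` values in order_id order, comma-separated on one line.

236, 541, 4400, 566, 471, 169, 530, 3500, 340, 91, 153, 311, 143, 1620

order_id=5: ELSE → 236
order_id=6: priority < 2 or region <> 'south' → 541
order_id=7: priority < 3 → 4400
order_id=8: priority < 4 or amount > 423 → 566
order_id=9: priority < 4 or amount > 423 → 471
order_id=10: ELSE → 169
order_id=11: priority < 2 or region <> 'south' → 530
order_id=12: priority < 3 → 3500
order_id=13: priority < 2 or region <> 'south' → 340
order_id=14: priority < 2 or region <> 'south' → 91
order_id=15: ELSE → 153
order_id=16: priority < 2 or region <> 'south' → 311
order_id=17: priority < 2 or region <> 'south' → 143
order_id=18: priority < 3 → 1620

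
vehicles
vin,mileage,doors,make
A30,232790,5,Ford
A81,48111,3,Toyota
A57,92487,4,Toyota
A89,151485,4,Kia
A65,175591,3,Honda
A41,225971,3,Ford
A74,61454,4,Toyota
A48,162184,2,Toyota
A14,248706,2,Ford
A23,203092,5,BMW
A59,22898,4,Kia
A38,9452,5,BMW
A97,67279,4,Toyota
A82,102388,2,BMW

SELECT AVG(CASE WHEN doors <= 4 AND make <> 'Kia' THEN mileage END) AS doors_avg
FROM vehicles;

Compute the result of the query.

131574.5555555556

vin=A30: ✗
vin=A81: ✓ → 48111
vin=A57: ✓ → 92487
vin=A89: ✗
vin=A65: ✓ → 175591
vin=A41: ✓ → 225971
vin=A74: ✓ → 61454
vin=A48: ✓ → 162184
vin=A14: ✓ → 248706
vin=A23: ✗
vin=A59: ✗
vin=A38: ✗
vin=A97: ✓ → 67279
vin=A82: ✓ → 102388
doors_avg = (48111 + 92487 + 175591 + 225971 + 61454 + 162184 + 248706 + 67279 + 102388) / 9 = 131574.5555555556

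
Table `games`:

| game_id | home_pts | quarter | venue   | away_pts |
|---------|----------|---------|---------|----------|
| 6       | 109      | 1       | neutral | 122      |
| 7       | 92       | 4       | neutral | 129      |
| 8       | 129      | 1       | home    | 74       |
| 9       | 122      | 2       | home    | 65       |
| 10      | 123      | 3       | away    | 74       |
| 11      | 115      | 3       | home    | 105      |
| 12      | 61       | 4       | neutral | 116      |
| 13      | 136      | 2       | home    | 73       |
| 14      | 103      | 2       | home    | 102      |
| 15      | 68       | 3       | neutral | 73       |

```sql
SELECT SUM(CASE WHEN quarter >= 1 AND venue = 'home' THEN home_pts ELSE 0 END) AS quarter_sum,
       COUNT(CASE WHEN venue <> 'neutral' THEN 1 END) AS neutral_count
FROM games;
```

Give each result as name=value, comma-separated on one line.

quarter_sum=605, neutral_count=6

[quarter_sum: quarter >= 1 AND venue = 'home']
game_id=6: ✗
game_id=7: ✗
game_id=8: ✓ → 129
game_id=9: ✓ → 122
game_id=10: ✗
game_id=11: ✓ → 115
game_id=12: ✗
game_id=13: ✓ → 136
game_id=14: ✓ → 103
game_id=15: ✗
quarter_sum = 129 + 122 + 115 + 136 + 103 = 605
—
[neutral_count: venue <> 'neutral']
game_id=6: ✗
game_id=7: ✗
game_id=8: ✓ → 1
game_id=9: ✓ → 1
game_id=10: ✓ → 1
game_id=11: ✓ → 1
game_id=12: ✗
game_id=13: ✓ → 1
game_id=14: ✓ → 1
game_id=15: ✗
neutral_count = COUNT(1, 1, 1, 1, 1, 1) = 6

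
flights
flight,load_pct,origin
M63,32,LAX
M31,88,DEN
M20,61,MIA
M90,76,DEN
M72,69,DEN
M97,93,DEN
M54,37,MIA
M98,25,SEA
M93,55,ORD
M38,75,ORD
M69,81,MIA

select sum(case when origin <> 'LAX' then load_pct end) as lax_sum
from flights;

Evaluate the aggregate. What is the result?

flight=M63: ✗
flight=M31: ✓ → 88
flight=M20: ✓ → 61
flight=M90: ✓ → 76
flight=M72: ✓ → 69
flight=M97: ✓ → 93
flight=M54: ✓ → 37
flight=M98: ✓ → 25
flight=M93: ✓ → 55
flight=M38: ✓ → 75
flight=M69: ✓ → 81
lax_sum = 88 + 61 + 76 + 69 + 93 + 37 + 25 + 55 + 75 + 81 = 660

660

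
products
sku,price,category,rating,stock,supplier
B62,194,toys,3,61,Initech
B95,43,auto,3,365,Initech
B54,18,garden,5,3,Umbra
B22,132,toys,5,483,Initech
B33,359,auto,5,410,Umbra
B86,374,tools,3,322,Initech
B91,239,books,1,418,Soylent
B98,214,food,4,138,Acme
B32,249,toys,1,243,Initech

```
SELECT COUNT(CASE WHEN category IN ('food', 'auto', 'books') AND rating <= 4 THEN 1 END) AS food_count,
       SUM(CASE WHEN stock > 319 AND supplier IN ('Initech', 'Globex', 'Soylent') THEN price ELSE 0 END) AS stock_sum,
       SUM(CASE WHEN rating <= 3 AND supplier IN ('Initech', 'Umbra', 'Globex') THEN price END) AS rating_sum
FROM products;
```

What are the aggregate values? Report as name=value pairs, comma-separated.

[food_count: category IN ('food', 'auto', 'books') AND rating <= 4]
sku=B62: ✗
sku=B95: ✓ → 1
sku=B54: ✗
sku=B22: ✗
sku=B33: ✗
sku=B86: ✗
sku=B91: ✓ → 1
sku=B98: ✓ → 1
sku=B32: ✗
food_count = COUNT(1, 1, 1) = 3
—
[stock_sum: stock > 319 AND supplier IN ('Initech', 'Globex', 'Soylent')]
sku=B62: ✗
sku=B95: ✓ → 43
sku=B54: ✗
sku=B22: ✓ → 132
sku=B33: ✗
sku=B86: ✓ → 374
sku=B91: ✓ → 239
sku=B98: ✗
sku=B32: ✗
stock_sum = 43 + 132 + 374 + 239 = 788
—
[rating_sum: rating <= 3 AND supplier IN ('Initech', 'Umbra', 'Globex')]
sku=B62: ✓ → 194
sku=B95: ✓ → 43
sku=B54: ✗
sku=B22: ✗
sku=B33: ✗
sku=B86: ✓ → 374
sku=B91: ✗
sku=B98: ✗
sku=B32: ✓ → 249
rating_sum = 194 + 43 + 374 + 249 = 860

food_count=3, stock_sum=788, rating_sum=860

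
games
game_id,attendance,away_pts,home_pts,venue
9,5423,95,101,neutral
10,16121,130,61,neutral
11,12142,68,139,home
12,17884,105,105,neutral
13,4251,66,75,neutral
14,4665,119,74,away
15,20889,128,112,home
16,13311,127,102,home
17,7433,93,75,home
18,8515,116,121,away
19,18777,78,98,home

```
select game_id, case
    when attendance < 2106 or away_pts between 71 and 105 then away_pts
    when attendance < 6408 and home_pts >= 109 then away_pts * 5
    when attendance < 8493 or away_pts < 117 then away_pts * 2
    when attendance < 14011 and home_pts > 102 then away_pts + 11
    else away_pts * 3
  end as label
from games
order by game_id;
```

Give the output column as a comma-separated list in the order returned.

95, 390, 136, 105, 132, 238, 384, 381, 93, 232, 78

game_id=9: attendance < 2106 or away_pts between 71 and 105 → 95
game_id=10: ELSE → 390
game_id=11: attendance < 8493 or away_pts < 117 → 136
game_id=12: attendance < 2106 or away_pts between 71 and 105 → 105
game_id=13: attendance < 8493 or away_pts < 117 → 132
game_id=14: attendance < 8493 or away_pts < 117 → 238
game_id=15: ELSE → 384
game_id=16: ELSE → 381
game_id=17: attendance < 2106 or away_pts between 71 and 105 → 93
game_id=18: attendance < 8493 or away_pts < 117 → 232
game_id=19: attendance < 2106 or away_pts between 71 and 105 → 78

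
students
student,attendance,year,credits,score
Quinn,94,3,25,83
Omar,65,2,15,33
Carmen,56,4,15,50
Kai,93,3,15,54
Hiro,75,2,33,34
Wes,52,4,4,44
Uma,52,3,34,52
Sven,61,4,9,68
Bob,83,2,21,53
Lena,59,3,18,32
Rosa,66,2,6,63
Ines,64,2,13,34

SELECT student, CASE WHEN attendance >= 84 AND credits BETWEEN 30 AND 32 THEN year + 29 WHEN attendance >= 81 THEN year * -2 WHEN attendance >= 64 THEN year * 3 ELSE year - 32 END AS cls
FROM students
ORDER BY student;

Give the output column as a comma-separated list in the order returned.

student=Bob: attendance >= 81 → -4
student=Carmen: ELSE → -28
student=Hiro: attendance >= 64 → 6
student=Ines: attendance >= 64 → 6
student=Kai: attendance >= 81 → -6
student=Lena: ELSE → -29
student=Omar: attendance >= 64 → 6
student=Quinn: attendance >= 81 → -6
student=Rosa: attendance >= 64 → 6
student=Sven: ELSE → -28
student=Uma: ELSE → -29
student=Wes: ELSE → -28

-4, -28, 6, 6, -6, -29, 6, -6, 6, -28, -29, -28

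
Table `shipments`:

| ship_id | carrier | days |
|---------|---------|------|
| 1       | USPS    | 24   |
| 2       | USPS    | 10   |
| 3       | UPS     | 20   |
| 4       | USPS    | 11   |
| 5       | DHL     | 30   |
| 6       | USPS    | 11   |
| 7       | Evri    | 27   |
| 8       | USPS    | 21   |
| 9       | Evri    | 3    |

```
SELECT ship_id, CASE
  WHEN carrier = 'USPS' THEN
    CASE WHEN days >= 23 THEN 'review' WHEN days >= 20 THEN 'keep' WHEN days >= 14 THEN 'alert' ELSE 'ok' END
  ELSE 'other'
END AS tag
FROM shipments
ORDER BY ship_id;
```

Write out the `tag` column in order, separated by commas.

review, ok, other, ok, other, ok, other, keep, other

ship_id=1: carrier='USPS' → inner[days >= 23] → review
ship_id=2: carrier='USPS' → inner[ELSE] → ok
ship_id=3: carrier='UPS' → outer ELSE → other
ship_id=4: carrier='USPS' → inner[ELSE] → ok
ship_id=5: carrier='DHL' → outer ELSE → other
ship_id=6: carrier='USPS' → inner[ELSE] → ok
ship_id=7: carrier='Evri' → outer ELSE → other
ship_id=8: carrier='USPS' → inner[days >= 20] → keep
ship_id=9: carrier='Evri' → outer ELSE → other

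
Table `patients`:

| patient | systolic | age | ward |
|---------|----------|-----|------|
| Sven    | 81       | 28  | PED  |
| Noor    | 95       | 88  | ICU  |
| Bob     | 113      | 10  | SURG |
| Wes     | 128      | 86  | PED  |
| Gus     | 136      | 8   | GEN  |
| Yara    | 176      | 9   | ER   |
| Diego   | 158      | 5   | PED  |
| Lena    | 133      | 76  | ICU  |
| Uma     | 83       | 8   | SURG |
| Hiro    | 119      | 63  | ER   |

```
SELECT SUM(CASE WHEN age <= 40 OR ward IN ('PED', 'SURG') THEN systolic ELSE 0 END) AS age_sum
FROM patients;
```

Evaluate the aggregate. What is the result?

875

patient=Sven: ✓ → 81
patient=Noor: ✗
patient=Bob: ✓ → 113
patient=Wes: ✓ → 128
patient=Gus: ✓ → 136
patient=Yara: ✓ → 176
patient=Diego: ✓ → 158
patient=Lena: ✗
patient=Uma: ✓ → 83
patient=Hiro: ✗
age_sum = 81 + 113 + 128 + 136 + 176 + 158 + 83 = 875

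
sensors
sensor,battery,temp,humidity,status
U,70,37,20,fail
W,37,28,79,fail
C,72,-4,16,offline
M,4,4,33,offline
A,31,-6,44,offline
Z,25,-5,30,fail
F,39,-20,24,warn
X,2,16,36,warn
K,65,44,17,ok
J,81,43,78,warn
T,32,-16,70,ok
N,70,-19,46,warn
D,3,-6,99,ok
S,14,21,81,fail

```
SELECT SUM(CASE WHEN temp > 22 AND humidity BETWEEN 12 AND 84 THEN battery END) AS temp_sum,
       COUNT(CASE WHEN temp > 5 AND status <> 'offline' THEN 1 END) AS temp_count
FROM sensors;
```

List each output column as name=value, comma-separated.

[temp_sum: temp > 22 AND humidity BETWEEN 12 AND 84]
sensor=U: ✓ → 70
sensor=W: ✓ → 37
sensor=C: ✗
sensor=M: ✗
sensor=A: ✗
sensor=Z: ✗
sensor=F: ✗
sensor=X: ✗
sensor=K: ✓ → 65
sensor=J: ✓ → 81
sensor=T: ✗
sensor=N: ✗
sensor=D: ✗
sensor=S: ✗
temp_sum = 70 + 37 + 65 + 81 = 253
—
[temp_count: temp > 5 AND status <> 'offline']
sensor=U: ✓ → 1
sensor=W: ✓ → 1
sensor=C: ✗
sensor=M: ✗
sensor=A: ✗
sensor=Z: ✗
sensor=F: ✗
sensor=X: ✓ → 1
sensor=K: ✓ → 1
sensor=J: ✓ → 1
sensor=T: ✗
sensor=N: ✗
sensor=D: ✗
sensor=S: ✓ → 1
temp_count = COUNT(1, 1, 1, 1, 1, 1) = 6

temp_sum=253, temp_count=6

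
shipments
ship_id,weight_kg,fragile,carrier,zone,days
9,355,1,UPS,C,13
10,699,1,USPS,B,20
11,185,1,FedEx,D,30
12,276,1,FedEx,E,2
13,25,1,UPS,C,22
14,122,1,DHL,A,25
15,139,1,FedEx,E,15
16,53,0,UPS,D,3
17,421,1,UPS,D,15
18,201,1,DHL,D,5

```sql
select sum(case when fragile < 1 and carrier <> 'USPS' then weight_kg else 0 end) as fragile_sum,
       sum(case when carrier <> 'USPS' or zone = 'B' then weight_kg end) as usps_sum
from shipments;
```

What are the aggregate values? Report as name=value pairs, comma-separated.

fragile_sum=53, usps_sum=2476

[fragile_sum: fragile < 1 and carrier <> 'USPS']
ship_id=9: ✗
ship_id=10: ✗
ship_id=11: ✗
ship_id=12: ✗
ship_id=13: ✗
ship_id=14: ✗
ship_id=15: ✗
ship_id=16: ✓ → 53
ship_id=17: ✗
ship_id=18: ✗
fragile_sum = 53
—
[usps_sum: carrier <> 'USPS' or zone = 'B']
ship_id=9: ✓ → 355
ship_id=10: ✓ → 699
ship_id=11: ✓ → 185
ship_id=12: ✓ → 276
ship_id=13: ✓ → 25
ship_id=14: ✓ → 122
ship_id=15: ✓ → 139
ship_id=16: ✓ → 53
ship_id=17: ✓ → 421
ship_id=18: ✓ → 201
usps_sum = 355 + 699 + 185 + 276 + 25 + 122 + 139 + 53 + 421 + 201 = 2476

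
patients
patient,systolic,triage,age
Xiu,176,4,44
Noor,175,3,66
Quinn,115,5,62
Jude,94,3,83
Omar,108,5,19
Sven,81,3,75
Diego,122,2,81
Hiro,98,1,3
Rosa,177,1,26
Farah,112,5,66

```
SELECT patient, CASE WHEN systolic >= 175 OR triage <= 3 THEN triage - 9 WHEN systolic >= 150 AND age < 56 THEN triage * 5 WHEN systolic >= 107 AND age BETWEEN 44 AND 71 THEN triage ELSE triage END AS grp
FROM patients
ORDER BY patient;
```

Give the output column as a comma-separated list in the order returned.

patient=Diego: systolic >= 175 OR triage <= 3 → -7
patient=Farah: systolic >= 107 AND age BETWEEN 44 AND 71 → 5
patient=Hiro: systolic >= 175 OR triage <= 3 → -8
patient=Jude: systolic >= 175 OR triage <= 3 → -6
patient=Noor: systolic >= 175 OR triage <= 3 → -6
patient=Omar: ELSE → 5
patient=Quinn: systolic >= 107 AND age BETWEEN 44 AND 71 → 5
patient=Rosa: systolic >= 175 OR triage <= 3 → -8
patient=Sven: systolic >= 175 OR triage <= 3 → -6
patient=Xiu: systolic >= 175 OR triage <= 3 → -5

-7, 5, -8, -6, -6, 5, 5, -8, -6, -5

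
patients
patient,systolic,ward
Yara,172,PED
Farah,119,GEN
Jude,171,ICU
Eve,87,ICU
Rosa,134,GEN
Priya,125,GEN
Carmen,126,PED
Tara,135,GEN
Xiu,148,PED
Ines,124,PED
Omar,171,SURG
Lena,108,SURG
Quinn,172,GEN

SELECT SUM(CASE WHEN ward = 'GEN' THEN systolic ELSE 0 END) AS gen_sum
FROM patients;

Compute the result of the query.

patient=Yara: ✗
patient=Farah: ✓ → 119
patient=Jude: ✗
patient=Eve: ✗
patient=Rosa: ✓ → 134
patient=Priya: ✓ → 125
patient=Carmen: ✗
patient=Tara: ✓ → 135
patient=Xiu: ✗
patient=Ines: ✗
patient=Omar: ✗
patient=Lena: ✗
patient=Quinn: ✓ → 172
gen_sum = 119 + 134 + 125 + 135 + 172 = 685

685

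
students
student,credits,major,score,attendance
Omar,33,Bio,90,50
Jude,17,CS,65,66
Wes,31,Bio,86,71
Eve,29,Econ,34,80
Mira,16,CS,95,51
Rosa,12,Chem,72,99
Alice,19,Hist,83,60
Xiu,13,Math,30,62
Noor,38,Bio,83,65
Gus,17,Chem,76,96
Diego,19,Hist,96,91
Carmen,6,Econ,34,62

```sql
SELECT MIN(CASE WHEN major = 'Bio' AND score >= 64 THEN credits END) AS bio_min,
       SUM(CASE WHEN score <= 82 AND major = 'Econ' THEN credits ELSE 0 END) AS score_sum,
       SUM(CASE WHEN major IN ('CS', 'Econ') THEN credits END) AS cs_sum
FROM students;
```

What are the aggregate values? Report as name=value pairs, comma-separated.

bio_min=31, score_sum=35, cs_sum=68

[bio_min: major = 'Bio' AND score >= 64]
student=Omar: ✓ → 33
student=Jude: ✗
student=Wes: ✓ → 31
student=Eve: ✗
student=Mira: ✗
student=Rosa: ✗
student=Alice: ✗
student=Xiu: ✗
student=Noor: ✓ → 38
student=Gus: ✗
student=Diego: ✗
student=Carmen: ✗
bio_min = MIN(33, 31, 38) = 31
—
[score_sum: score <= 82 AND major = 'Econ']
student=Omar: ✗
student=Jude: ✗
student=Wes: ✗
student=Eve: ✓ → 29
student=Mira: ✗
student=Rosa: ✗
student=Alice: ✗
student=Xiu: ✗
student=Noor: ✗
student=Gus: ✗
student=Diego: ✗
student=Carmen: ✓ → 6
score_sum = 29 + 6 = 35
—
[cs_sum: major IN ('CS', 'Econ')]
student=Omar: ✗
student=Jude: ✓ → 17
student=Wes: ✗
student=Eve: ✓ → 29
student=Mira: ✓ → 16
student=Rosa: ✗
student=Alice: ✗
student=Xiu: ✗
student=Noor: ✗
student=Gus: ✗
student=Diego: ✗
student=Carmen: ✓ → 6
cs_sum = 17 + 29 + 16 + 6 = 68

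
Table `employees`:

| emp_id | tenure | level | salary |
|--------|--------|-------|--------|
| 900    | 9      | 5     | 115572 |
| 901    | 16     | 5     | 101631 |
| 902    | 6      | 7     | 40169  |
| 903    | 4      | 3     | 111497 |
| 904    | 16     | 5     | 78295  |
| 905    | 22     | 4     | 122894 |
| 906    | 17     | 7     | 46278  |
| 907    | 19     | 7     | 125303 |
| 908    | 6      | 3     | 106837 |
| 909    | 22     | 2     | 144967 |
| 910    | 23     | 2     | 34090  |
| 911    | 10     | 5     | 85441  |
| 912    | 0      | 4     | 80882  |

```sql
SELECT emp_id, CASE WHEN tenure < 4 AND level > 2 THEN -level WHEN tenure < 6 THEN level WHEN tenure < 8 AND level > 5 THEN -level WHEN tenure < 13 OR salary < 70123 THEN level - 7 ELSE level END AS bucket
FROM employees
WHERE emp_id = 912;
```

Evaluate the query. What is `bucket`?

emp_id = 912: tenure=0, level=4, salary=80882.
tenure < 4 AND level > 2 → true → -4

-4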